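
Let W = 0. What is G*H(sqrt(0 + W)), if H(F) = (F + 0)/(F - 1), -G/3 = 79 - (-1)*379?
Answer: 0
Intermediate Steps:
G = -1374 (G = -3*(79 - (-1)*379) = -3*(79 - 1*(-379)) = -3*(79 + 379) = -3*458 = -1374)
H(F) = F/(-1 + F)
G*H(sqrt(0 + W)) = -1374*sqrt(0 + 0)/(-1 + sqrt(0 + 0)) = -1374*sqrt(0)/(-1 + sqrt(0)) = -0/(-1 + 0) = -0/(-1) = -0*(-1) = -1374*0 = 0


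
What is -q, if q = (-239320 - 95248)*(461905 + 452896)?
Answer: 306063140968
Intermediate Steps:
q = -306063140968 (q = -334568*914801 = -306063140968)
-q = -1*(-306063140968) = 306063140968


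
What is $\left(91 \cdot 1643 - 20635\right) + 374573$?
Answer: $503451$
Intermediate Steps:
$\left(91 \cdot 1643 - 20635\right) + 374573 = \left(149513 - 20635\right) + 374573 = 128878 + 374573 = 503451$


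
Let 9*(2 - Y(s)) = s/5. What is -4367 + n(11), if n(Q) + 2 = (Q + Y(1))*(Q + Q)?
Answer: -183757/45 ≈ -4083.5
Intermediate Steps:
Y(s) = 2 - s/45 (Y(s) = 2 - s/(9*5) = 2 - s/45)
n(Q) = -2 + 2*Q*(89/45 + Q) (n(Q) = -2 + (Q + (2 - 1/45*1))*(Q + Q) = -2 + (Q + (2 - 1/45))*(2*Q) = -2 + (Q + 89/45)*(2*Q) = -2 + (89/45 + Q)*(2*Q) = -2 + 2*Q*(89/45 + Q))
-4367 + n(11) = -4367 + (-2 + 2*11² + (178/45)*11) = -4367 + (-2 + 2*121 + 1958/45) = -4367 + (-2 + 242 + 1958/45) = -4367 + 12758/45 = -183757/45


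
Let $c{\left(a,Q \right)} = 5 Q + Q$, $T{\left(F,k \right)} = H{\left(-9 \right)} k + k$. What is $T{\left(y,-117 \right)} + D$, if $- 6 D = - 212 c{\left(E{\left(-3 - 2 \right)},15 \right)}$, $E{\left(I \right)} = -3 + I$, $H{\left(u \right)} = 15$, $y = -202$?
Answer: $1308$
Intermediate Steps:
$T{\left(F,k \right)} = 16 k$ ($T{\left(F,k \right)} = 15 k + k = 16 k$)
$c{\left(a,Q \right)} = 6 Q$
$D = 3180$ ($D = - \frac{\left(-212\right) 6 \cdot 15}{6} = - \frac{\left(-212\right) 90}{6} = \left(- \frac{1}{6}\right) \left(-19080\right) = 3180$)
$T{\left(y,-117 \right)} + D = 16 \left(-117\right) + 3180 = -1872 + 3180 = 1308$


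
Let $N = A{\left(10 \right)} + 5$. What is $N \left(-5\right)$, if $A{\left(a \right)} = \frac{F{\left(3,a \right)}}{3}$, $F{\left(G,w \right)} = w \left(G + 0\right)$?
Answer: $-75$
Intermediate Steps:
$F{\left(G,w \right)} = G w$ ($F{\left(G,w \right)} = w G = G w$)
$A{\left(a \right)} = a$ ($A{\left(a \right)} = \frac{3 a}{3} = 3 a \frac{1}{3} = a$)
$N = 15$ ($N = 10 + 5 = 15$)
$N \left(-5\right) = 15 \left(-5\right) = -75$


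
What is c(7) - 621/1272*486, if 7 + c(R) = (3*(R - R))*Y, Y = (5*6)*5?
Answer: -51785/212 ≈ -244.27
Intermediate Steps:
Y = 150 (Y = 30*5 = 150)
c(R) = -7 (c(R) = -7 + (3*(R - R))*150 = -7 + (3*0)*150 = -7 + 0*150 = -7 + 0 = -7)
c(7) - 621/1272*486 = -7 - 621/1272*486 = -7 - 621*1/1272*486 = -7 - 207/424*486 = -7 - 50301/212 = -51785/212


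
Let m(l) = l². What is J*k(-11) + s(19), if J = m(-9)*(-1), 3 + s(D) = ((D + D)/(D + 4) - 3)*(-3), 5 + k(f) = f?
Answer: 29832/23 ≈ 1297.0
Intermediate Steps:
k(f) = -5 + f
s(D) = 6 - 6*D/(4 + D) (s(D) = -3 + ((D + D)/(D + 4) - 3)*(-3) = -3 + ((2*D)/(4 + D) - 3)*(-3) = -3 + (2*D/(4 + D) - 3)*(-3) = -3 + (-3 + 2*D/(4 + D))*(-3) = -3 + (9 - 6*D/(4 + D)) = 6 - 6*D/(4 + D))
J = -81 (J = (-9)²*(-1) = 81*(-1) = -81)
J*k(-11) + s(19) = -81*(-5 - 11) + 24/(4 + 19) = -81*(-16) + 24/23 = 1296 + 24*(1/23) = 1296 + 24/23 = 29832/23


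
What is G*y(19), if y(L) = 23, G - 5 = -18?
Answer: -299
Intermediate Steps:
G = -13 (G = 5 - 18 = -13)
G*y(19) = -13*23 = -299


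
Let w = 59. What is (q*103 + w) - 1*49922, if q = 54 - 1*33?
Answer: -47700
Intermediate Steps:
q = 21 (q = 54 - 33 = 21)
(q*103 + w) - 1*49922 = (21*103 + 59) - 1*49922 = (2163 + 59) - 49922 = 2222 - 49922 = -47700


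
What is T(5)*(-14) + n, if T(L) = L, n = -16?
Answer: -86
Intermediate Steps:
T(5)*(-14) + n = 5*(-14) - 16 = -70 - 16 = -86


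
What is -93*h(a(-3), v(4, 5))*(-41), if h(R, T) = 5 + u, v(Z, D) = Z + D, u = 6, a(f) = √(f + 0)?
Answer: 41943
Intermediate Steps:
a(f) = √f
v(Z, D) = D + Z
h(R, T) = 11 (h(R, T) = 5 + 6 = 11)
-93*h(a(-3), v(4, 5))*(-41) = -93*11*(-41) = -1023*(-41) = 41943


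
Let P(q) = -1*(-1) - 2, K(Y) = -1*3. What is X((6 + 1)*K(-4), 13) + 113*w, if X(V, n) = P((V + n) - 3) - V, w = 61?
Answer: 6913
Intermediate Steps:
K(Y) = -3
P(q) = -1 (P(q) = 1 - 2 = -1)
X(V, n) = -1 - V
X((6 + 1)*K(-4), 13) + 113*w = (-1 - (6 + 1)*(-3)) + 113*61 = (-1 - 7*(-3)) + 6893 = (-1 - 1*(-21)) + 6893 = (-1 + 21) + 6893 = 20 + 6893 = 6913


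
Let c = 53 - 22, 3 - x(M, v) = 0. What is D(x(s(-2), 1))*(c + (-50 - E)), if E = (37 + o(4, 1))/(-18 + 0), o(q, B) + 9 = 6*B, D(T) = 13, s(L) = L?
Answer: -2002/9 ≈ -222.44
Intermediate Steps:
x(M, v) = 3 (x(M, v) = 3 - 1*0 = 3 + 0 = 3)
o(q, B) = -9 + 6*B
c = 31
E = -17/9 (E = (37 + (-9 + 6*1))/(-18 + 0) = (37 + (-9 + 6))/(-18) = (37 - 3)*(-1/18) = 34*(-1/18) = -17/9 ≈ -1.8889)
D(x(s(-2), 1))*(c + (-50 - E)) = 13*(31 + (-50 - 1*(-17/9))) = 13*(31 + (-50 + 17/9)) = 13*(31 - 433/9) = 13*(-154/9) = -2002/9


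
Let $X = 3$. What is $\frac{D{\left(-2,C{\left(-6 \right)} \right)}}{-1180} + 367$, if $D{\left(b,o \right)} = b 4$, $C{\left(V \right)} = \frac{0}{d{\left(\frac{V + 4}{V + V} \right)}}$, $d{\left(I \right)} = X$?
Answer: $\frac{108267}{295} \approx 367.01$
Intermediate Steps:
$d{\left(I \right)} = 3$
$C{\left(V \right)} = 0$ ($C{\left(V \right)} = \frac{0}{3} = 0 \cdot \frac{1}{3} = 0$)
$D{\left(b,o \right)} = 4 b$
$\frac{D{\left(-2,C{\left(-6 \right)} \right)}}{-1180} + 367 = \frac{4 \left(-2\right)}{-1180} + 367 = \left(- \frac{1}{1180}\right) \left(-8\right) + 367 = \frac{2}{295} + 367 = \frac{108267}{295}$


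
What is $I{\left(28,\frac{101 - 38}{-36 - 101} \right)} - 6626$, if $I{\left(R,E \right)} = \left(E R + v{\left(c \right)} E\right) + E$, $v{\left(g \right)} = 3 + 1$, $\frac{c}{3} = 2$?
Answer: $- \frac{909841}{137} \approx -6641.2$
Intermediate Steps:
$c = 6$ ($c = 3 \cdot 2 = 6$)
$v{\left(g \right)} = 4$
$I{\left(R,E \right)} = 5 E + E R$ ($I{\left(R,E \right)} = \left(E R + 4 E\right) + E = \left(4 E + E R\right) + E = 5 E + E R$)
$I{\left(28,\frac{101 - 38}{-36 - 101} \right)} - 6626 = \frac{101 - 38}{-36 - 101} \left(5 + 28\right) - 6626 = \frac{63}{-137} \cdot 33 - 6626 = 63 \left(- \frac{1}{137}\right) 33 - 6626 = \left(- \frac{63}{137}\right) 33 - 6626 = - \frac{2079}{137} - 6626 = - \frac{909841}{137}$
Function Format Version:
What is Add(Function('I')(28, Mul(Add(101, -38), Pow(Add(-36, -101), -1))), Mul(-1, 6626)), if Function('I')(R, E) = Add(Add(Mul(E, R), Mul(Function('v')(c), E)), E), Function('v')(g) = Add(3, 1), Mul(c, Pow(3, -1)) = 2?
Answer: Rational(-909841, 137) ≈ -6641.2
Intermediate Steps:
c = 6 (c = Mul(3, 2) = 6)
Function('v')(g) = 4
Function('I')(R, E) = Add(Mul(5, E), Mul(E, R)) (Function('I')(R, E) = Add(Add(Mul(E, R), Mul(4, E)), E) = Add(Add(Mul(4, E), Mul(E, R)), E) = Add(Mul(5, E), Mul(E, R)))
Add(Function('I')(28, Mul(Add(101, -38), Pow(Add(-36, -101), -1))), Mul(-1, 6626)) = Add(Mul(Mul(Add(101, -38), Pow(Add(-36, -101), -1)), Add(5, 28)), Mul(-1, 6626)) = Add(Mul(Mul(63, Pow(-137, -1)), 33), -6626) = Add(Mul(Mul(63, Rational(-1, 137)), 33), -6626) = Add(Mul(Rational(-63, 137), 33), -6626) = Add(Rational(-2079, 137), -6626) = Rational(-909841, 137)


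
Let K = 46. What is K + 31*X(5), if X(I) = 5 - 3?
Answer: 108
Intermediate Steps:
X(I) = 2
K + 31*X(5) = 46 + 31*2 = 46 + 62 = 108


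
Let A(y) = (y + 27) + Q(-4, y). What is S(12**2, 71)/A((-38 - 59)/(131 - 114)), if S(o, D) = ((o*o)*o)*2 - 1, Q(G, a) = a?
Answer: 101523439/265 ≈ 3.8311e+5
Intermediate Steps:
A(y) = 27 + 2*y (A(y) = (y + 27) + y = (27 + y) + y = 27 + 2*y)
S(o, D) = -1 + 2*o**3 (S(o, D) = (o**2*o)*2 - 1 = o**3*2 - 1 = 2*o**3 - 1 = -1 + 2*o**3)
S(12**2, 71)/A((-38 - 59)/(131 - 114)) = (-1 + 2*(12**2)**3)/(27 + 2*((-38 - 59)/(131 - 114))) = (-1 + 2*144**3)/(27 + 2*(-97/17)) = (-1 + 2*2985984)/(27 + 2*(-97*1/17)) = (-1 + 5971968)/(27 + 2*(-97/17)) = 5971967/(27 - 194/17) = 5971967/(265/17) = 5971967*(17/265) = 101523439/265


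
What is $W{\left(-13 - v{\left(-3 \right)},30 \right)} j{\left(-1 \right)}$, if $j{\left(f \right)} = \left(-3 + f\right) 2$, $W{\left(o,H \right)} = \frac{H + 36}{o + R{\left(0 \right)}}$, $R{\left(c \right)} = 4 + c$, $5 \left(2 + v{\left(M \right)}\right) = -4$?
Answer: $\frac{2640}{31} \approx 85.161$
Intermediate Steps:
$v{\left(M \right)} = - \frac{14}{5}$ ($v{\left(M \right)} = -2 + \frac{1}{5} \left(-4\right) = -2 - \frac{4}{5} = - \frac{14}{5}$)
$W{\left(o,H \right)} = \frac{36 + H}{4 + o}$ ($W{\left(o,H \right)} = \frac{H + 36}{o + \left(4 + 0\right)} = \frac{36 + H}{o + 4} = \frac{36 + H}{4 + o}$)
$j{\left(f \right)} = -6 + 2 f$
$W{\left(-13 - v{\left(-3 \right)},30 \right)} j{\left(-1 \right)} = \frac{36 + 30}{4 - \frac{51}{5}} \left(-6 + 2 \left(-1\right)\right) = \frac{1}{4 + \left(-13 + \frac{14}{5}\right)} 66 \left(-6 - 2\right) = \frac{1}{4 - \frac{51}{5}} \cdot 66 \left(-8\right) = \frac{1}{- \frac{31}{5}} \cdot 66 \left(-8\right) = \left(- \frac{5}{31}\right) 66 \left(-8\right) = \left(- \frac{330}{31}\right) \left(-8\right) = \frac{2640}{31}$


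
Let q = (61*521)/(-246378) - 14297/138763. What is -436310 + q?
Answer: -14916639839625509/34188150414 ≈ -4.3631e+5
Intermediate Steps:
q = -7932493169/34188150414 (q = 31781*(-1/246378) - 14297*1/138763 = -31781/246378 - 14297/138763 = -7932493169/34188150414 ≈ -0.23202)
-436310 + q = -436310 - 7932493169/34188150414 = -14916639839625509/34188150414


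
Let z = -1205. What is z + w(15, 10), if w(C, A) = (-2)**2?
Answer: -1201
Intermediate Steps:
w(C, A) = 4
z + w(15, 10) = -1205 + 4 = -1201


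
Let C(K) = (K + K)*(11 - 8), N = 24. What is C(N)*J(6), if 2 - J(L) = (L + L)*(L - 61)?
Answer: 95328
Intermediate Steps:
C(K) = 6*K (C(K) = (2*K)*3 = 6*K)
J(L) = 2 - 2*L*(-61 + L) (J(L) = 2 - (L + L)*(L - 61) = 2 - 2*L*(-61 + L))
C(N)*J(6) = (6*24)*(2 - 2*6**2 + 122*6) = 144*(2 - 2*36 + 732) = 144*(2 - 72 + 732) = 144*662 = 95328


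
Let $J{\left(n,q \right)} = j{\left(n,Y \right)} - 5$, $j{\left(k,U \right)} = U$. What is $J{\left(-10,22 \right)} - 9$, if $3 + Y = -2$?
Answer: $-19$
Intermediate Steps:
$Y = -5$ ($Y = -3 - 2 = -5$)
$J{\left(n,q \right)} = -10$ ($J{\left(n,q \right)} = -5 - 5 = -10$)
$J{\left(-10,22 \right)} - 9 = -10 - 9 = -19$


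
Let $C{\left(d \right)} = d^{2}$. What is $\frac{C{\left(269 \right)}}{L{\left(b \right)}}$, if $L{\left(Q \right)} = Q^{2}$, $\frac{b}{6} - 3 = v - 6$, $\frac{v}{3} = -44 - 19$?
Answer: $\frac{72361}{1327104} \approx 0.054525$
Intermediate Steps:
$v = -189$ ($v = 3 \left(-44 - 19\right) = 3 \left(-63\right) = -189$)
$b = -1152$ ($b = 18 + 6 \left(-189 - 6\right) = 18 + 6 \left(-195\right) = 18 - 1170 = -1152$)
$\frac{C{\left(269 \right)}}{L{\left(b \right)}} = \frac{269^{2}}{\left(-1152\right)^{2}} = \frac{72361}{1327104}$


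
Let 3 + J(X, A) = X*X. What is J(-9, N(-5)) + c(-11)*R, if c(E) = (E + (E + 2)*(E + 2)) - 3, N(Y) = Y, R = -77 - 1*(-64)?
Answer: -793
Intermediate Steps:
R = -13 (R = -77 + 64 = -13)
c(E) = -3 + E + (2 + E)**2 (c(E) = (E + (2 + E)*(2 + E)) - 3 = (E + (2 + E)**2) - 3 = -3 + E + (2 + E)**2)
J(X, A) = -3 + X**2 (J(X, A) = -3 + X*X = -3 + X**2)
J(-9, N(-5)) + c(-11)*R = (-3 + (-9)**2) + (-3 - 11 + (2 - 11)**2)*(-13) = (-3 + 81) + (-3 - 11 + (-9)**2)*(-13) = 78 + (-3 - 11 + 81)*(-13) = 78 + 67*(-13) = 78 - 871 = -793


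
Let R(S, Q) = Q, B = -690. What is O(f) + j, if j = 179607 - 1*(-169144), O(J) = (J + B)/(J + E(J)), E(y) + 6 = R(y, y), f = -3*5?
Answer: 4185247/12 ≈ 3.4877e+5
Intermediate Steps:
f = -15
E(y) = -6 + y
O(J) = (-690 + J)/(-6 + 2*J) (O(J) = (J - 690)/(J + (-6 + J)) = (-690 + J)/(-6 + 2*J))
j = 348751 (j = 179607 + 169144 = 348751)
O(f) + j = (-690 - 15)/(2*(-3 - 15)) + 348751 = (½)*(-705)/(-18) + 348751 = (½)*(-1/18)*(-705) + 348751 = 235/12 + 348751 = 4185247/12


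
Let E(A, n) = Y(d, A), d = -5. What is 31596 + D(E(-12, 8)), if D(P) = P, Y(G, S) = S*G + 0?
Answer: 31656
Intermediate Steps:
Y(G, S) = G*S (Y(G, S) = G*S + 0 = G*S)
E(A, n) = -5*A
31596 + D(E(-12, 8)) = 31596 - 5*(-12) = 31596 + 60 = 31656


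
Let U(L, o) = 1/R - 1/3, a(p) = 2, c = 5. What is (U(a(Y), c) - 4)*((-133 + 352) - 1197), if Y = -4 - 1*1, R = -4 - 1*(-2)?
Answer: 4727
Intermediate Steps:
R = -2 (R = -4 + 2 = -2)
Y = -5 (Y = -4 - 1 = -5)
U(L, o) = -⅚ (U(L, o) = 1/(-2) - 1/3 = 1*(-½) - 1*⅓ = -½ - ⅓ = -⅚)
(U(a(Y), c) - 4)*((-133 + 352) - 1197) = (-⅚ - 4)*((-133 + 352) - 1197) = -29*(219 - 1197)/6 = -29/6*(-978) = 4727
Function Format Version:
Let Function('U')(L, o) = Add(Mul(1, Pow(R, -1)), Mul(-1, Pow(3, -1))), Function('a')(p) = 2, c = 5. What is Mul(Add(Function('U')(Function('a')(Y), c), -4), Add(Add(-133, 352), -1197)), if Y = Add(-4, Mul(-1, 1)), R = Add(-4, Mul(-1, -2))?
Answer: 4727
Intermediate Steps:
R = -2 (R = Add(-4, 2) = -2)
Y = -5 (Y = Add(-4, -1) = -5)
Function('U')(L, o) = Rational(-5, 6) (Function('U')(L, o) = Add(Mul(1, Pow(-2, -1)), Mul(-1, Pow(3, -1))) = Add(Mul(1, Rational(-1, 2)), Mul(-1, Rational(1, 3))) = Add(Rational(-1, 2), Rational(-1, 3)) = Rational(-5, 6))
Mul(Add(Function('U')(Function('a')(Y), c), -4), Add(Add(-133, 352), -1197)) = Mul(Add(Rational(-5, 6), -4), Add(Add(-133, 352), -1197)) = Mul(Rational(-29, 6), Add(219, -1197)) = Mul(Rational(-29, 6), -978) = 4727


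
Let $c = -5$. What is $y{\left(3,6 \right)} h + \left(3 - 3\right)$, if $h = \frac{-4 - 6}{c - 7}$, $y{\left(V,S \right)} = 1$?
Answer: $\frac{5}{6} \approx 0.83333$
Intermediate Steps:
$h = \frac{5}{6}$ ($h = \frac{-4 - 6}{-5 - 7} = - \frac{10}{-12} = \left(-10\right) \left(- \frac{1}{12}\right) = \frac{5}{6} \approx 0.83333$)
$y{\left(3,6 \right)} h + \left(3 - 3\right) = 1 \cdot \frac{5}{6} + \left(3 - 3\right) = \frac{5}{6} + 0 = \frac{5}{6}$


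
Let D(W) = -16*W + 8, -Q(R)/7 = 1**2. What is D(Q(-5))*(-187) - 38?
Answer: -22478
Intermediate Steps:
Q(R) = -7 (Q(R) = -7*1**2 = -7*1 = -7)
D(W) = 8 - 16*W
D(Q(-5))*(-187) - 38 = (8 - 16*(-7))*(-187) - 38 = (8 + 112)*(-187) - 38 = 120*(-187) - 38 = -22440 - 38 = -22478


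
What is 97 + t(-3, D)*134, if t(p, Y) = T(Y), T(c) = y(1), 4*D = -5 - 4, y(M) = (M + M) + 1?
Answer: 499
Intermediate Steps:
y(M) = 1 + 2*M (y(M) = 2*M + 1 = 1 + 2*M)
D = -9/4 (D = (-5 - 4)/4 = (¼)*(-9) = -9/4 ≈ -2.2500)
T(c) = 3 (T(c) = 1 + 2*1 = 1 + 2 = 3)
t(p, Y) = 3
97 + t(-3, D)*134 = 97 + 3*134 = 97 + 402 = 499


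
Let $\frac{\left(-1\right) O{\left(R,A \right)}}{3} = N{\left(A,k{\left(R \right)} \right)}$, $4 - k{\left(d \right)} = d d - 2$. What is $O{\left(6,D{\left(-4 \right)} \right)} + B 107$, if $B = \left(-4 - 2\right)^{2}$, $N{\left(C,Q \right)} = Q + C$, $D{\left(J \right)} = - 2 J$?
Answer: $3918$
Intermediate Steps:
$k{\left(d \right)} = 6 - d^{2}$ ($k{\left(d \right)} = 4 - \left(d d - 2\right) = 4 - \left(d^{2} - 2\right) = 4 - \left(-2 + d^{2}\right) = 6 - d^{2}$)
$N{\left(C,Q \right)} = C + Q$
$O{\left(R,A \right)} = -18 - 3 A + 3 R^{2}$ ($O{\left(R,A \right)} = - 3 \left(A - \left(-6 + R^{2}\right)\right) = - 3 \left(6 + A - R^{2}\right) = -18 - 3 A + 3 R^{2}$)
$B = 36$ ($B = \left(-6\right)^{2} = 36$)
$O{\left(6,D{\left(-4 \right)} \right)} + B 107 = \left(-18 - 3 \left(\left(-2\right) \left(-4\right)\right) + 3 \cdot 6^{2}\right) + 36 \cdot 107 = \left(-18 - 24 + 3 \cdot 36\right) + 3852 = \left(-18 - 24 + 108\right) + 3852 = 66 + 3852 = 3918$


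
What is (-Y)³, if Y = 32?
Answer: -32768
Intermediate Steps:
(-Y)³ = (-1*32)³ = (-32)³ = -32768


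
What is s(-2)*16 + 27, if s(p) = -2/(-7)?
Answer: 221/7 ≈ 31.571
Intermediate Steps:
s(p) = 2/7 (s(p) = -2*(-1/7) = 2/7)
s(-2)*16 + 27 = (2/7)*16 + 27 = 32/7 + 27 = 221/7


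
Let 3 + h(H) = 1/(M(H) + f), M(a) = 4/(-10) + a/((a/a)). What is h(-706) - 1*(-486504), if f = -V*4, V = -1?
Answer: 1708591507/3512 ≈ 4.8650e+5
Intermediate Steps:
M(a) = -⅖ + a (M(a) = 4*(-⅒) + a/1 = -⅖ + a*1 = -⅖ + a)
f = 4 (f = -1*(-1)*4 = 1*4 = 4)
h(H) = -3 + 1/(18/5 + H) (h(H) = -3 + 1/((-⅖ + H) + 4) = -3 + 1/(18/5 + H))
h(-706) - 1*(-486504) = (-49 - 15*(-706))/(18 + 5*(-706)) - 1*(-486504) = (-49 + 10590)/(18 - 3530) + 486504 = 10541/(-3512) + 486504 = -1/3512*10541 + 486504 = -10541/3512 + 486504 = 1708591507/3512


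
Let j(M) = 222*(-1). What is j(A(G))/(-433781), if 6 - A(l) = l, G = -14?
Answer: 222/433781 ≈ 0.00051178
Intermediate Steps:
A(l) = 6 - l
j(M) = -222
j(A(G))/(-433781) = -222/(-433781) = -222*(-1/433781) = 222/433781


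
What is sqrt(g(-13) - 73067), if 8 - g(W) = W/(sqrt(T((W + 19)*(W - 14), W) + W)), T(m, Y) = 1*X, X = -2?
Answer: sqrt(-16438275 - 195*I*sqrt(15))/15 ≈ 0.0062091 - 270.29*I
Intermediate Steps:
T(m, Y) = -2 (T(m, Y) = 1*(-2) = -2)
g(W) = 8 - W/sqrt(-2 + W) (g(W) = 8 - W/(sqrt(-2 + W)) = 8 - W/sqrt(-2 + W))
sqrt(g(-13) - 73067) = sqrt((8 - 1*(-13)/sqrt(-2 - 13)) - 73067) = sqrt((8 - 1*(-13)/sqrt(-15)) - 73067) = sqrt((8 - 1*(-13)*(-I*sqrt(15)/15)) - 73067) = sqrt((8 - 13*I*sqrt(15)/15) - 73067) = sqrt(-73059 - 13*I*sqrt(15)/15)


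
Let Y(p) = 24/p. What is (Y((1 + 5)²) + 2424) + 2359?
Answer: 14351/3 ≈ 4783.7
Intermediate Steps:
(Y((1 + 5)²) + 2424) + 2359 = (24/((1 + 5)²) + 2424) + 2359 = (24/(6²) + 2424) + 2359 = (24/36 + 2424) + 2359 = (24*(1/36) + 2424) + 2359 = (⅔ + 2424) + 2359 = 7274/3 + 2359 = 14351/3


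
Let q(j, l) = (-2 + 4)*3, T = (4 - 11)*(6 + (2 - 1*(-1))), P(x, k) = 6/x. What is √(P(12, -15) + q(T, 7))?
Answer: √26/2 ≈ 2.5495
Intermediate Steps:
T = -63 (T = -7*(6 + (2 + 1)) = -7*(6 + 3) = -7*9 = -63)
q(j, l) = 6 (q(j, l) = 2*3 = 6)
√(P(12, -15) + q(T, 7)) = √(6/12 + 6) = √(6*(1/12) + 6) = √(½ + 6) = √(13/2) = √26/2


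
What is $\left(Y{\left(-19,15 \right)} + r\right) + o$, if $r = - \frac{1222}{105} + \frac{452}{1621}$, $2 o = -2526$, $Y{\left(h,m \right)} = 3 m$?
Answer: $- \frac{209243092}{170205} \approx -1229.4$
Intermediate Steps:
$o = -1263$ ($o = \frac{1}{2} \left(-2526\right) = -1263$)
$r = - \frac{1933402}{170205}$ ($r = \left(-1222\right) \frac{1}{105} + 452 \cdot \frac{1}{1621} = - \frac{1222}{105} + \frac{452}{1621} = - \frac{1933402}{170205} \approx -11.359$)
$\left(Y{\left(-19,15 \right)} + r\right) + o = \left(3 \cdot 15 - \frac{1933402}{170205}\right) - 1263 = \left(45 - \frac{1933402}{170205}\right) - 1263 = \frac{5725823}{170205} - 1263 = - \frac{209243092}{170205}$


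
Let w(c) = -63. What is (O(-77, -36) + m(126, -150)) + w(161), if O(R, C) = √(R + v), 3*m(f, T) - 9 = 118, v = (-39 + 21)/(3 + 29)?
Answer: -62/3 + I*√1241/4 ≈ -20.667 + 8.807*I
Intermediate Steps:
v = -9/16 (v = -18/32 = -18*1/32 = -9/16 ≈ -0.56250)
m(f, T) = 127/3 (m(f, T) = 3 + (⅓)*118 = 3 + 118/3 = 127/3)
O(R, C) = √(-9/16 + R) (O(R, C) = √(R - 9/16) = √(-9/16 + R))
(O(-77, -36) + m(126, -150)) + w(161) = (√(-9 + 16*(-77))/4 + 127/3) - 63 = (√(-9 - 1232)/4 + 127/3) - 63 = (√(-1241)/4 + 127/3) - 63 = ((I*√1241)/4 + 127/3) - 63 = (I*√1241/4 + 127/3) - 63 = (127/3 + I*√1241/4) - 63 = -62/3 + I*√1241/4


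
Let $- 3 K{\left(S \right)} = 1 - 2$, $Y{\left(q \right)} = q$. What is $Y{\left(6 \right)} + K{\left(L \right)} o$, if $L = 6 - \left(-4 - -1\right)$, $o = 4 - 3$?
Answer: $\frac{19}{3} \approx 6.3333$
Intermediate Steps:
$o = 1$
$L = 9$ ($L = 6 - \left(-4 + 1\right) = 6 - -3 = 6 + 3 = 9$)
$K{\left(S \right)} = \frac{1}{3}$ ($K{\left(S \right)} = - \frac{1 - 2}{3} = \left(- \frac{1}{3}\right) \left(-1\right) = \frac{1}{3}$)
$Y{\left(6 \right)} + K{\left(L \right)} o = 6 + \frac{1}{3} \cdot 1 = 6 + \frac{1}{3} = \frac{19}{3}$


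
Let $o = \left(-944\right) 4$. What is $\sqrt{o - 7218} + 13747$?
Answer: $13747 + i \sqrt{10994} \approx 13747.0 + 104.85 i$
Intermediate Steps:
$o = -3776$
$\sqrt{o - 7218} + 13747 = \sqrt{-3776 - 7218} + 13747 = \sqrt{-10994} + 13747 = i \sqrt{10994} + 13747 = 13747 + i \sqrt{10994}$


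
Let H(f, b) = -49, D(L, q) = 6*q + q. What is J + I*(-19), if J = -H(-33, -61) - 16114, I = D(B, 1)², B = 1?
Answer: -16996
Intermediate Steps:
D(L, q) = 7*q
I = 49 (I = (7*1)² = 7² = 49)
J = -16065 (J = -1*(-49) - 16114 = 49 - 16114 = -16065)
J + I*(-19) = -16065 + 49*(-19) = -16065 - 931 = -16996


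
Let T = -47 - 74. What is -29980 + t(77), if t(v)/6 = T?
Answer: -30706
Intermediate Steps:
T = -121
t(v) = -726 (t(v) = 6*(-121) = -726)
-29980 + t(77) = -29980 - 726 = -30706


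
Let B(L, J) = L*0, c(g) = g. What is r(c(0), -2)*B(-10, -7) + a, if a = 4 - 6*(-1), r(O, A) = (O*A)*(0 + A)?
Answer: 10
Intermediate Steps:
B(L, J) = 0
r(O, A) = O*A**2 (r(O, A) = (A*O)*A = O*A**2)
a = 10 (a = 4 + 6 = 10)
r(c(0), -2)*B(-10, -7) + a = (0*(-2)**2)*0 + 10 = (0*4)*0 + 10 = 0*0 + 10 = 0 + 10 = 10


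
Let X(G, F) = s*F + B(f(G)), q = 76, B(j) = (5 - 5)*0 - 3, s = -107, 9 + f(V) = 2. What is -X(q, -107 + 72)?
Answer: -3742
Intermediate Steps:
f(V) = -7 (f(V) = -9 + 2 = -7)
B(j) = -3 (B(j) = 0*0 - 3 = 0 - 3 = -3)
X(G, F) = -3 - 107*F (X(G, F) = -107*F - 3 = -3 - 107*F)
-X(q, -107 + 72) = -(-3 - 107*(-107 + 72)) = -(-3 - 107*(-35)) = -(-3 + 3745) = -1*3742 = -3742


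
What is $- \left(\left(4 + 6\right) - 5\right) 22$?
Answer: $-110$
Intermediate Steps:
$- \left(\left(4 + 6\right) - 5\right) 22 = - \left(10 - 5\right) 22 = - 5 \cdot 22 = \left(-1\right) 110 = -110$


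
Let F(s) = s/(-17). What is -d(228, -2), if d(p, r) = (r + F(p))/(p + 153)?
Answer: 262/6477 ≈ 0.040451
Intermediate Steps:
F(s) = -s/17 (F(s) = s*(-1/17) = -s/17)
d(p, r) = (r - p/17)/(153 + p) (d(p, r) = (r - p/17)/(p + 153) = (r - p/17)/(153 + p))
-d(228, -2) = -(-2 - 1/17*228)/(153 + 228) = -(-2 - 228/17)/381 = -(-262)/(381*17) = -1*(-262/6477) = 262/6477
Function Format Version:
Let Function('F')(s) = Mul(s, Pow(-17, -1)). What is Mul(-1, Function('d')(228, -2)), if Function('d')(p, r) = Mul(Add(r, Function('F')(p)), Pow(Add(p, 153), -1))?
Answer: Rational(262, 6477) ≈ 0.040451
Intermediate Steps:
Function('F')(s) = Mul(Rational(-1, 17), s) (Function('F')(s) = Mul(s, Rational(-1, 17)) = Mul(Rational(-1, 17), s))
Function('d')(p, r) = Mul(Pow(Add(153, p), -1), Add(r, Mul(Rational(-1, 17), p))) (Function('d')(p, r) = Mul(Add(r, Mul(Rational(-1, 17), p)), Pow(Add(p, 153), -1)) = Mul(Add(r, Mul(Rational(-1, 17), p)), Pow(Add(153, p), -1)) = Mul(Pow(Add(153, p), -1), Add(r, Mul(Rational(-1, 17), p))))
Mul(-1, Function('d')(228, -2)) = Mul(-1, Mul(Pow(Add(153, 228), -1), Add(-2, Mul(Rational(-1, 17), 228)))) = Mul(-1, Mul(Pow(381, -1), Add(-2, Rational(-228, 17)))) = Mul(-1, Mul(Rational(1, 381), Rational(-262, 17))) = Mul(-1, Rational(-262, 6477)) = Rational(262, 6477)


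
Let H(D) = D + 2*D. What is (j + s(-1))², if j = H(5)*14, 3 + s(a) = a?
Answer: 42436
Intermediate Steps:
H(D) = 3*D
s(a) = -3 + a
j = 210 (j = (3*5)*14 = 15*14 = 210)
(j + s(-1))² = (210 + (-3 - 1))² = (210 - 4)² = 206² = 42436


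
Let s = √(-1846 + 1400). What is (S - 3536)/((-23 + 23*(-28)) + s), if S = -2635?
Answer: 124729/13495 + 187*I*√446/13495 ≈ 9.2426 + 0.29264*I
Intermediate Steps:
s = I*√446 (s = √(-446) = I*√446 ≈ 21.119*I)
(S - 3536)/((-23 + 23*(-28)) + s) = (-2635 - 3536)/((-23 + 23*(-28)) + I*√446) = -6171/((-23 - 644) + I*√446) = -6171/(-667 + I*√446)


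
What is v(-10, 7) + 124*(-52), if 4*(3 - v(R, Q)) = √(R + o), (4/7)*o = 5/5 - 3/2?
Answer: -6445 - I*√174/16 ≈ -6445.0 - 0.82443*I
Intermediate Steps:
o = -7/8 (o = 7*(5/5 - 3/2)/4 = 7*(5*(⅕) - 3*½)/4 = 7*(1 - 3/2)/4 = (7/4)*(-½) = -7/8 ≈ -0.87500)
v(R, Q) = 3 - √(-7/8 + R)/4 (v(R, Q) = 3 - √(R - 7/8)/4 = 3 - √(-7/8 + R)/4)
v(-10, 7) + 124*(-52) = (3 - √(-14 + 16*(-10))/16) + 124*(-52) = (3 - √(-14 - 160)/16) - 6448 = (3 - I*√174/16) - 6448 = -6445 - I*√174/16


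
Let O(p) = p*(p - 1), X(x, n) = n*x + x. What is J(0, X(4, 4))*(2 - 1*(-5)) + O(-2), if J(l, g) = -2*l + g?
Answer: 146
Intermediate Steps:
X(x, n) = x + n*x
O(p) = p*(-1 + p)
J(l, g) = g - 2*l
J(0, X(4, 4))*(2 - 1*(-5)) + O(-2) = (4*(1 + 4) - 2*0)*(2 - 1*(-5)) - 2*(-1 - 2) = (4*5 + 0)*(2 + 5) - 2*(-3) = (20 + 0)*7 + 6 = 20*7 + 6 = 140 + 6 = 146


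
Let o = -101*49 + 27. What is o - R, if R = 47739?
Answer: -52661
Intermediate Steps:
o = -4922 (o = -4949 + 27 = -4922)
o - R = -4922 - 1*47739 = -4922 - 47739 = -52661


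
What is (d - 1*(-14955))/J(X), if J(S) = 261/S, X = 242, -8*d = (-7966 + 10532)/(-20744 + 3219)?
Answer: 126849960743/9148050 ≈ 13866.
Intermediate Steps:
d = 1283/70100 (d = -(-7966 + 10532)/(8*(-20744 + 3219)) = -1283/(4*(-17525)) = -1283*(-1)/(4*17525) = -1/8*(-2566/17525) = 1283/70100 ≈ 0.018302)
(d - 1*(-14955))/J(X) = (1283/70100 - 1*(-14955))/((261/242)) = (1283/70100 + 14955)/((261*(1/242))) = 1048346783/(70100*(261/242)) = (1048346783/70100)*(242/261) = 126849960743/9148050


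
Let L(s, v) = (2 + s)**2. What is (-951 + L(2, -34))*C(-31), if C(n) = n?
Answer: 28985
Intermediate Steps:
(-951 + L(2, -34))*C(-31) = (-951 + (2 + 2)**2)*(-31) = (-951 + 4**2)*(-31) = (-951 + 16)*(-31) = -935*(-31) = 28985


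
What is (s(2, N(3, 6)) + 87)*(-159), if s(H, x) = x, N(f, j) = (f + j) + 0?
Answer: -15264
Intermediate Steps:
N(f, j) = f + j
(s(2, N(3, 6)) + 87)*(-159) = ((3 + 6) + 87)*(-159) = (9 + 87)*(-159) = 96*(-159) = -15264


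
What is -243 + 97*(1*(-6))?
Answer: -825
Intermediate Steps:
-243 + 97*(1*(-6)) = -243 + 97*(-6) = -243 - 582 = -825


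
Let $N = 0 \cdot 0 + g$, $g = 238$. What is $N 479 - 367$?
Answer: $113635$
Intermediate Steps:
$N = 238$ ($N = 0 \cdot 0 + 238 = 0 + 238 = 238$)
$N 479 - 367 = 238 \cdot 479 - 367 = 114002 - 367 = 113635$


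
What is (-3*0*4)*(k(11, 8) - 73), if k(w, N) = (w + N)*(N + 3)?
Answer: 0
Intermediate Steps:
k(w, N) = (3 + N)*(N + w) (k(w, N) = (N + w)*(3 + N) = (3 + N)*(N + w))
(-3*0*4)*(k(11, 8) - 73) = (-3*0*4)*((8² + 3*8 + 3*11 + 8*11) - 73) = (0*4)*((64 + 24 + 33 + 88) - 73) = 0*(209 - 73) = 0*136 = 0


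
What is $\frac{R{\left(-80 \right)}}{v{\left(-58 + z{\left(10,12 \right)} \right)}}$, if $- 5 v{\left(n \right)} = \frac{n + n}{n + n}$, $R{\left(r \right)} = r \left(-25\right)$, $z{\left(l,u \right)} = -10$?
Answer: $-10000$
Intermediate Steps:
$R{\left(r \right)} = - 25 r$
$v{\left(n \right)} = - \frac{1}{5}$ ($v{\left(n \right)} = - \frac{\left(n + n\right) \frac{1}{n + n}}{5} = - \frac{2 n \frac{1}{2 n}}{5} = \left(- \frac{1}{5}\right) 1 = - \frac{1}{5}$)
$\frac{R{\left(-80 \right)}}{v{\left(-58 + z{\left(10,12 \right)} \right)}} = \frac{\left(-25\right) \left(-80\right)}{- \frac{1}{5}} = 2000 \left(-5\right) = -10000$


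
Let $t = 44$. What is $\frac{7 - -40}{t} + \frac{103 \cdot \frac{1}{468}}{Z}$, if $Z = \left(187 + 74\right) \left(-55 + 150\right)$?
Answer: $\frac{68174419}{63822330} \approx 1.0682$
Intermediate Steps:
$Z = 24795$ ($Z = 261 \cdot 95 = 24795$)
$\frac{7 - -40}{t} + \frac{103 \cdot \frac{1}{468}}{Z} = \frac{7 - -40}{44} + \frac{103 \cdot \frac{1}{468}}{24795} = \left(7 + 40\right) \frac{1}{44} + 103 \cdot \frac{1}{468} \cdot \frac{1}{24795} = 47 \cdot \frac{1}{44} + \frac{103}{468} \cdot \frac{1}{24795} = \frac{47}{44} + \frac{103}{11604060} = \frac{68174419}{63822330}$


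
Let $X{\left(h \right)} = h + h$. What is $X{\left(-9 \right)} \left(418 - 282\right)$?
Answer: $-2448$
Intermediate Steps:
$X{\left(h \right)} = 2 h$
$X{\left(-9 \right)} \left(418 - 282\right) = 2 \left(-9\right) \left(418 - 282\right) = \left(-18\right) 136 = -2448$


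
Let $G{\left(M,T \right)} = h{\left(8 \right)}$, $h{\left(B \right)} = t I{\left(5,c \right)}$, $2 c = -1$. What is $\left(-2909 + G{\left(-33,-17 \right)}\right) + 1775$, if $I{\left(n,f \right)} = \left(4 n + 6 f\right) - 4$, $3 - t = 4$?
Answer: $-1147$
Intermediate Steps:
$t = -1$ ($t = 3 - 4 = -1$)
$c = - \frac{1}{2}$ ($c = \frac{1}{2} \left(-1\right) = - \frac{1}{2} \approx -0.5$)
$I{\left(n,f \right)} = -4 + 4 n + 6 f$
$h{\left(B \right)} = -13$ ($h{\left(B \right)} = - (-4 + 4 \cdot 5 + 6 \left(- \frac{1}{2}\right)) = - (-4 + 20 - 3) = \left(-1\right) 13 = -13$)
$G{\left(M,T \right)} = -13$
$\left(-2909 + G{\left(-33,-17 \right)}\right) + 1775 = \left(-2909 - 13\right) + 1775 = -2922 + 1775 = -1147$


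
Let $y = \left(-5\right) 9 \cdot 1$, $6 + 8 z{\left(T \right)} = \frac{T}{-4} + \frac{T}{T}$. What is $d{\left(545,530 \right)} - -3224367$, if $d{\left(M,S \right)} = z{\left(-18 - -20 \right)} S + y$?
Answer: $\frac{25791661}{8} \approx 3.224 \cdot 10^{6}$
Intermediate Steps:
$z{\left(T \right)} = - \frac{5}{8} - \frac{T}{32}$ ($z{\left(T \right)} = - \frac{3}{4} + \frac{\frac{T}{-4} + \frac{T}{T}}{8} = - \frac{3}{4} + \frac{T \left(- \frac{1}{4}\right) + 1}{8} = - \frac{3}{4} + \frac{- \frac{T}{4} + 1}{8} = - \frac{3}{4} + \frac{1 - \frac{T}{4}}{8} = - \frac{3}{4} - \left(- \frac{1}{8} + \frac{T}{32}\right) = - \frac{5}{8} - \frac{T}{32}$)
$y = -45$ ($y = \left(-45\right) 1 = -45$)
$d{\left(M,S \right)} = -45 - \frac{11 S}{16}$ ($d{\left(M,S \right)} = \left(- \frac{5}{8} - \frac{-18 - -20}{32}\right) S - 45 = \left(- \frac{5}{8} - \frac{-18 + 20}{32}\right) S - 45 = \left(- \frac{5}{8} - \frac{1}{16}\right) S - 45 = - \frac{11 S}{16} - 45 = -45 - \frac{11 S}{16}$)
$d{\left(545,530 \right)} - -3224367 = \left(-45 - \frac{2915}{8}\right) - -3224367 = \left(-45 - \frac{2915}{8}\right) + 3224367 = - \frac{3275}{8} + 3224367 = \frac{25791661}{8}$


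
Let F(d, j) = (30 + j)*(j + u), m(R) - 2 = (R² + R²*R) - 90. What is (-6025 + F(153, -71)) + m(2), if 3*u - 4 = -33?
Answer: -8381/3 ≈ -2793.7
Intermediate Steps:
u = -29/3 (u = 4/3 + (⅓)*(-33) = 4/3 - 11 = -29/3 ≈ -9.6667)
m(R) = -88 + R² + R³ (m(R) = 2 + ((R² + R²*R) - 90) = 2 + ((R² + R³) - 90) = 2 + (-90 + R² + R³) = -88 + R² + R³)
F(d, j) = (30 + j)*(-29/3 + j) (F(d, j) = (30 + j)*(j - 29/3) = (30 + j)*(-29/3 + j))
(-6025 + F(153, -71)) + m(2) = (-6025 + (-290 + (-71)² + (61/3)*(-71))) + (-88 + 2² + 2³) = (-6025 + (-290 + 5041 - 4331/3)) + (-88 + 4 + 8) = (-6025 + 9922/3) - 76 = -8153/3 - 76 = -8381/3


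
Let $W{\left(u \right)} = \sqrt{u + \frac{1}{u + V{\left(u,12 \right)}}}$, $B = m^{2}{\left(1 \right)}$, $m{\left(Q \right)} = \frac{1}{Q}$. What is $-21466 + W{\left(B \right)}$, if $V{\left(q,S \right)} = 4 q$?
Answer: $-21466 + \frac{\sqrt{30}}{5} \approx -21465.0$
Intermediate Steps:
$B = 1$ ($B = \left(1^{-1}\right)^{2} = 1^{2} = 1$)
$W{\left(u \right)} = \sqrt{u + \frac{1}{5 u}}$ ($W{\left(u \right)} = \sqrt{u + \frac{1}{u + 4 u}} = \sqrt{u + \frac{1}{5 u}}$)
$-21466 + W{\left(B \right)} = -21466 + \frac{\sqrt{\frac{5}{1} + 25 \cdot 1}}{5} = -21466 + \frac{\sqrt{5 \cdot 1 + 25}}{5} = -21466 + \frac{\sqrt{5 + 25}}{5} = -21466 + \frac{\sqrt{30}}{5}$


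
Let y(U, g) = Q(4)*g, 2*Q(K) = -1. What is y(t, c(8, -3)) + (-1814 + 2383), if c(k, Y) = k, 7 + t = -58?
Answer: 565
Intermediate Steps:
t = -65 (t = -7 - 58 = -65)
Q(K) = -½ (Q(K) = (½)*(-1) = -½)
y(U, g) = -g/2
y(t, c(8, -3)) + (-1814 + 2383) = -½*8 + (-1814 + 2383) = -4 + 569 = 565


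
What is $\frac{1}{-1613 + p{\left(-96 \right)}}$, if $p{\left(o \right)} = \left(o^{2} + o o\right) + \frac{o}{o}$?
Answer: $\frac{1}{16820} \approx 5.9453 \cdot 10^{-5}$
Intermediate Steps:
$p{\left(o \right)} = 1 + 2 o^{2}$ ($p{\left(o \right)} = \left(o^{2} + o^{2}\right) + 1 = 2 o^{2} + 1 = 1 + 2 o^{2}$)
$\frac{1}{-1613 + p{\left(-96 \right)}} = \frac{1}{-1613 + \left(1 + 2 \left(-96\right)^{2}\right)} = \frac{1}{-1613 + \left(1 + 2 \cdot 9216\right)} = \frac{1}{-1613 + \left(1 + 18432\right)} = \frac{1}{-1613 + 18433} = \frac{1}{16820}$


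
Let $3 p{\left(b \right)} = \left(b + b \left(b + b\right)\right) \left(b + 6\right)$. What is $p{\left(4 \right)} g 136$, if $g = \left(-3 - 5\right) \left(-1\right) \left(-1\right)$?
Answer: $-130560$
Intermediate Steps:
$p{\left(b \right)} = \frac{\left(6 + b\right) \left(b + 2 b^{2}\right)}{3}$ ($p{\left(b \right)} = \frac{\left(b + b \left(b + b\right)\right) \left(b + 6\right)}{3} = \frac{\left(b + b 2 b\right) \left(6 + b\right)}{3} = \frac{\left(b + 2 b^{2}\right) \left(6 + b\right)}{3} = \frac{\left(6 + b\right) \left(b + 2 b^{2}\right)}{3}$)
$g = -8$ ($g = \left(-8\right) \left(-1\right) \left(-1\right) = 8 \left(-1\right) = -8$)
$p{\left(4 \right)} g 136 = \frac{1}{3} \cdot 4 \left(6 + 2 \cdot 4^{2} + 13 \cdot 4\right) \left(-8\right) 136 = \frac{1}{3} \cdot 4 \left(6 + 2 \cdot 16 + 52\right) \left(-8\right) 136 = \frac{1}{3} \cdot 4 \left(6 + 32 + 52\right) \left(-8\right) 136 = \frac{1}{3} \cdot 4 \cdot 90 \left(-8\right) 136 = 120 \left(-8\right) 136 = \left(-960\right) 136 = -130560$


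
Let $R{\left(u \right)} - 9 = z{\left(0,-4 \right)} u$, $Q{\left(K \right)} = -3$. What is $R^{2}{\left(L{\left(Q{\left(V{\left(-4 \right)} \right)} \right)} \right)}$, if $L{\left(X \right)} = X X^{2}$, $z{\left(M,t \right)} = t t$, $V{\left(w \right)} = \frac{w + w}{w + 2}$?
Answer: $178929$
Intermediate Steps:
$V{\left(w \right)} = \frac{2 w}{2 + w}$
$z{\left(M,t \right)} = t^{2}$
$L{\left(X \right)} = X^{3}$
$R{\left(u \right)} = 9 + 16 u$ ($R{\left(u \right)} = 9 + \left(-4\right)^{2} u = 9 + 16 u$)
$R^{2}{\left(L{\left(Q{\left(V{\left(-4 \right)} \right)} \right)} \right)} = \left(9 + 16 \left(-3\right)^{3}\right)^{2} = \left(9 + 16 \left(-27\right)\right)^{2} = \left(9 - 432\right)^{2} = \left(-423\right)^{2} = 178929$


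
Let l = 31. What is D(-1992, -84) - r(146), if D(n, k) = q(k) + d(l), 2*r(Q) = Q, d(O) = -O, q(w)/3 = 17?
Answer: -53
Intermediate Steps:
q(w) = 51 (q(w) = 3*17 = 51)
r(Q) = Q/2
D(n, k) = 20 (D(n, k) = 51 - 1*31 = 51 - 31 = 20)
D(-1992, -84) - r(146) = 20 - 146/2 = 20 - 1*73 = 20 - 73 = -53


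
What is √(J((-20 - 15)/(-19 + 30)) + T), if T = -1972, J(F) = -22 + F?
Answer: 3*I*√26851/11 ≈ 44.69*I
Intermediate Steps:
√(J((-20 - 15)/(-19 + 30)) + T) = √((-22 + (-20 - 15)/(-19 + 30)) - 1972) = √((-22 - 35/11) - 1972) = √(-277/11 - 1972) = √(-21969/11) = 3*I*√26851/11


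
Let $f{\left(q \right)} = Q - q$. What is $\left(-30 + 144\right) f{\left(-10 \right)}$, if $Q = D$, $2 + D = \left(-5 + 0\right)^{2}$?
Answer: $3762$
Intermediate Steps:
$D = 23$ ($D = -2 + \left(-5 + 0\right)^{2} = -2 + \left(-5\right)^{2} = -2 + 25 = 23$)
$Q = 23$
$f{\left(q \right)} = 23 - q$
$\left(-30 + 144\right) f{\left(-10 \right)} = \left(-30 + 144\right) \left(23 - -10\right) = 114 \left(23 + 10\right) = 114 \cdot 33 = 3762$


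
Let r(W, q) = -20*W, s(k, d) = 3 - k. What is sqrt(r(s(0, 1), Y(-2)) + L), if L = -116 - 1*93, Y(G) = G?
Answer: I*sqrt(269) ≈ 16.401*I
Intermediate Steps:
L = -209 (L = -116 - 93 = -209)
sqrt(r(s(0, 1), Y(-2)) + L) = sqrt(-20*(3 - 1*0) - 209) = sqrt(-20*(3 + 0) - 209) = sqrt(-20*3 - 209) = sqrt(-60 - 209) = sqrt(-269) = I*sqrt(269)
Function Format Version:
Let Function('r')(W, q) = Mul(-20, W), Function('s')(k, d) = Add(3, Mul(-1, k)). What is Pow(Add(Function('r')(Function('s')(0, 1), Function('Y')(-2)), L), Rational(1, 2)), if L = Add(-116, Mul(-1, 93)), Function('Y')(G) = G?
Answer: Mul(I, Pow(269, Rational(1, 2))) ≈ Mul(16.401, I)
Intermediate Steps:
L = -209 (L = Add(-116, -93) = -209)
Pow(Add(Function('r')(Function('s')(0, 1), Function('Y')(-2)), L), Rational(1, 2)) = Pow(Add(Mul(-20, Add(3, Mul(-1, 0))), -209), Rational(1, 2)) = Pow(Add(Mul(-20, Add(3, 0)), -209), Rational(1, 2)) = Pow(Add(Mul(-20, 3), -209), Rational(1, 2)) = Pow(Add(-60, -209), Rational(1, 2)) = Pow(-269, Rational(1, 2)) = Mul(I, Pow(269, Rational(1, 2)))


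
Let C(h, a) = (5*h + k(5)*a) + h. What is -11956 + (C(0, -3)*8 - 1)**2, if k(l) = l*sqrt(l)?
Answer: 60045 + 240*sqrt(5) ≈ 60582.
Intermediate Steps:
k(l) = l**(3/2)
C(h, a) = 6*h + 5*a*sqrt(5) (C(h, a) = (5*h + 5**(3/2)*a) + h = (5*h + (5*sqrt(5))*a) + h = (5*h + 5*a*sqrt(5)) + h = 6*h + 5*a*sqrt(5))
-11956 + (C(0, -3)*8 - 1)**2 = -11956 + ((6*0 + 5*(-3)*sqrt(5))*8 - 1)**2 = -11956 + ((0 - 15*sqrt(5))*8 - 1)**2 = -11956 + (-15*sqrt(5)*8 - 1)**2 = -11956 + (-120*sqrt(5) - 1)**2 = -11956 + (-1 - 120*sqrt(5))**2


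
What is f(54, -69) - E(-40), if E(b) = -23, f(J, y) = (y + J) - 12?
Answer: -4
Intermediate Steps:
f(J, y) = -12 + J + y (f(J, y) = (J + y) - 12 = -12 + J + y)
f(54, -69) - E(-40) = (-12 + 54 - 69) - 1*(-23) = -27 + 23 = -4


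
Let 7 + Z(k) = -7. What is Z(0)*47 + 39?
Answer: -619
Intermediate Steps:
Z(k) = -14 (Z(k) = -7 - 7 = -14)
Z(0)*47 + 39 = -14*47 + 39 = -658 + 39 = -619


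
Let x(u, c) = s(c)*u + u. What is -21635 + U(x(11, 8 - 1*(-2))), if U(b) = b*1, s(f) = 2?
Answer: -21602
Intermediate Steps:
x(u, c) = 3*u (x(u, c) = 2*u + u = 3*u)
U(b) = b
-21635 + U(x(11, 8 - 1*(-2))) = -21635 + 3*11 = -21635 + 33 = -21602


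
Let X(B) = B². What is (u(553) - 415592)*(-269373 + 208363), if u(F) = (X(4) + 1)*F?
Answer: 24781712910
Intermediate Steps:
u(F) = 17*F (u(F) = (4² + 1)*F = (16 + 1)*F = 17*F)
(u(553) - 415592)*(-269373 + 208363) = (17*553 - 415592)*(-269373 + 208363) = (9401 - 415592)*(-61010) = -406191*(-61010) = 24781712910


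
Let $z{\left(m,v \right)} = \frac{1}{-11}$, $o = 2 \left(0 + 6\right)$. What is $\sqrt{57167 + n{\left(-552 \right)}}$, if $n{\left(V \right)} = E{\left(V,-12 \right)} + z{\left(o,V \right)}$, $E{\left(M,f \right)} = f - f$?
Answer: $\frac{2 \sqrt{1729299}}{11} \approx 239.1$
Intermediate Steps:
$o = 12$ ($o = 2 \cdot 6 = 12$)
$E{\left(M,f \right)} = 0$
$z{\left(m,v \right)} = - \frac{1}{11}$
$n{\left(V \right)} = - \frac{1}{11}$ ($n{\left(V \right)} = 0 - \frac{1}{11} = - \frac{1}{11}$)
$\sqrt{57167 + n{\left(-552 \right)}} = \sqrt{57167 - \frac{1}{11}} = \sqrt{\frac{628836}{11}} = \frac{2 \sqrt{1729299}}{11}$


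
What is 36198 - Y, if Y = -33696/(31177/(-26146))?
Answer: 247529430/31177 ≈ 7939.5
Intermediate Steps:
Y = 881015616/31177 (Y = -33696/(31177*(-1/26146)) = -33696/(-31177/26146) = -33696*(-26146/31177) = 881015616/31177 ≈ 28259.)
36198 - Y = 36198 - 1*881015616/31177 = 36198 - 881015616/31177 = 247529430/31177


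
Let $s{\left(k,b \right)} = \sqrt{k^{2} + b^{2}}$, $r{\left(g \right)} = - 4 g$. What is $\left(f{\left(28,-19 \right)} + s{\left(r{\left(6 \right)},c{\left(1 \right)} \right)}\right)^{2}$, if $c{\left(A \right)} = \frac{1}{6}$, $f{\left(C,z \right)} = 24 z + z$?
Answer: $\frac{\left(2850 - \sqrt{20737}\right)^{2}}{36} \approx 2.034 \cdot 10^{5}$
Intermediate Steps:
$f{\left(C,z \right)} = 25 z$
$c{\left(A \right)} = \frac{1}{6}$
$s{\left(k,b \right)} = \sqrt{b^{2} + k^{2}}$
$\left(f{\left(28,-19 \right)} + s{\left(r{\left(6 \right)},c{\left(1 \right)} \right)}\right)^{2} = \left(25 \left(-19\right) + \sqrt{\left(\frac{1}{6}\right)^{2} + \left(\left(-4\right) 6\right)^{2}}\right)^{2} = \left(-475 + \sqrt{\frac{1}{36} + \left(-24\right)^{2}}\right)^{2} = \left(-475 + \sqrt{\frac{1}{36} + 576}\right)^{2} = \left(-475 + \sqrt{\frac{20737}{36}}\right)^{2} = \left(-475 + \frac{\sqrt{20737}}{6}\right)^{2}$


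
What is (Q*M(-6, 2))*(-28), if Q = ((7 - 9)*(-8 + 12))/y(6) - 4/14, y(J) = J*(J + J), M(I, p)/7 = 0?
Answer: 0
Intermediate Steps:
M(I, p) = 0 (M(I, p) = 7*0 = 0)
y(J) = 2*J² (y(J) = J*(2*J) = 2*J²)
Q = -25/63 (Q = ((7 - 9)*(-8 + 12))/((2*6²)) - 4/14 = (-2*4)/((2*36)) - 4*1/14 = -8/72 - 2/7 = -8*1/72 - 2/7 = -⅑ - 2/7 = -25/63 ≈ -0.39683)
(Q*M(-6, 2))*(-28) = -25/63*0*(-28) = 0*(-28) = 0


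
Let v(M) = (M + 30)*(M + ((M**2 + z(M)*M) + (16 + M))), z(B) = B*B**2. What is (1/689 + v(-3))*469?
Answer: 872481169/689 ≈ 1.2663e+6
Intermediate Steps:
z(B) = B**3
v(M) = (30 + M)*(16 + M**2 + M**4 + 2*M) (v(M) = (M + 30)*(M + ((M**2 + M**3*M) + (16 + M))) = (30 + M)*(M + ((M**2 + M**4) + (16 + M))) = (30 + M)*(M + (16 + M + M**2 + M**4)) = (30 + M)*(16 + M**2 + M**4 + 2*M))
(1/689 + v(-3))*469 = (1/689 + (480 + (-3)**3 + (-3)**5 + 30*(-3)**4 + 32*(-3)**2 + 76*(-3)))*469 = (1/689 + (480 - 27 - 243 + 30*81 + 32*9 - 228))*469 = (1/689 + (480 - 27 - 243 + 2430 + 288 - 228))*469 = (1/689 + 2700)*469 = (1860301/689)*469 = 872481169/689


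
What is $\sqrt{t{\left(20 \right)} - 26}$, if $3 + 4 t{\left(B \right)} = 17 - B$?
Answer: $\frac{i \sqrt{110}}{2} \approx 5.244 i$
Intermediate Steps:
$t{\left(B \right)} = \frac{7}{2} - \frac{B}{4}$ ($t{\left(B \right)} = - \frac{3}{4} + \frac{17 - B}{4} = - \frac{3}{4} - \left(- \frac{17}{4} + \frac{B}{4}\right) = \frac{7}{2} - \frac{B}{4}$)
$\sqrt{t{\left(20 \right)} - 26} = \sqrt{\left(\frac{7}{2} - 5\right) - 26} = \sqrt{- \frac{3}{2} - 26} = \sqrt{- \frac{55}{2}} = \frac{i \sqrt{110}}{2}$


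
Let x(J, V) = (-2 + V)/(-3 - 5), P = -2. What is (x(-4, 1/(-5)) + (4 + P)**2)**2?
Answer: 29241/1600 ≈ 18.276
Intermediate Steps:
x(J, V) = 1/4 - V/8 (x(J, V) = (-2 + V)/(-8) = (-2 + V)*(-1/8) = 1/4 - V/8)
(x(-4, 1/(-5)) + (4 + P)**2)**2 = ((1/4 - 1/8/(-5)) + (4 - 2)**2)**2 = ((1/4 - 1/8*(-1/5)) + 2**2)**2 = ((1/4 + 1/40) + 4)**2 = (11/40 + 4)**2 = (171/40)**2 = 29241/1600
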